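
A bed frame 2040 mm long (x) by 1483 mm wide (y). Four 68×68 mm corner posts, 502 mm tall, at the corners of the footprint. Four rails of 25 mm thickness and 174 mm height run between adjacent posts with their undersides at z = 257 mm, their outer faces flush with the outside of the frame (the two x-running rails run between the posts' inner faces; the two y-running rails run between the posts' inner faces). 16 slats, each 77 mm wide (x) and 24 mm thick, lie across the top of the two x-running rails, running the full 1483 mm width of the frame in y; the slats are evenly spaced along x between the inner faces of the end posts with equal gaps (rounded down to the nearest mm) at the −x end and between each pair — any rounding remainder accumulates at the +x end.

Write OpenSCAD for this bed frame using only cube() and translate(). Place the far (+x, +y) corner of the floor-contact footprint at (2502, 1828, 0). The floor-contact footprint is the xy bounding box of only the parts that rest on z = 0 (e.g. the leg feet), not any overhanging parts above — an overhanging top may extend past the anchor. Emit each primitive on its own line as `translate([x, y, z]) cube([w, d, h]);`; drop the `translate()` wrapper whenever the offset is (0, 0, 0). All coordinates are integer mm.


translate([462, 345, 0]) cube([68, 68, 502]);
translate([462, 1760, 0]) cube([68, 68, 502]);
translate([2434, 345, 0]) cube([68, 68, 502]);
translate([2434, 1760, 0]) cube([68, 68, 502]);
translate([530, 345, 257]) cube([1904, 25, 174]);
translate([530, 1803, 257]) cube([1904, 25, 174]);
translate([462, 413, 257]) cube([25, 1347, 174]);
translate([2477, 413, 257]) cube([25, 1347, 174]);
translate([569, 345, 431]) cube([77, 1483, 24]);
translate([685, 345, 431]) cube([77, 1483, 24]);
translate([801, 345, 431]) cube([77, 1483, 24]);
translate([917, 345, 431]) cube([77, 1483, 24]);
translate([1033, 345, 431]) cube([77, 1483, 24]);
translate([1149, 345, 431]) cube([77, 1483, 24]);
translate([1265, 345, 431]) cube([77, 1483, 24]);
translate([1381, 345, 431]) cube([77, 1483, 24]);
translate([1497, 345, 431]) cube([77, 1483, 24]);
translate([1613, 345, 431]) cube([77, 1483, 24]);
translate([1729, 345, 431]) cube([77, 1483, 24]);
translate([1845, 345, 431]) cube([77, 1483, 24]);
translate([1961, 345, 431]) cube([77, 1483, 24]);
translate([2077, 345, 431]) cube([77, 1483, 24]);
translate([2193, 345, 431]) cube([77, 1483, 24]);
translate([2309, 345, 431]) cube([77, 1483, 24]);


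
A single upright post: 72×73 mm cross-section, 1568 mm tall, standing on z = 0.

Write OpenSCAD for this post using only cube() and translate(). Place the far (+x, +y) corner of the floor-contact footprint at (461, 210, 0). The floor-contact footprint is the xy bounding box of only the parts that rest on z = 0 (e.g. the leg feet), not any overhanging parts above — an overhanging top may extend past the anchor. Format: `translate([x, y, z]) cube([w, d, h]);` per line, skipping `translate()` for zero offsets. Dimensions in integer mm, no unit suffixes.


translate([389, 137, 0]) cube([72, 73, 1568]);


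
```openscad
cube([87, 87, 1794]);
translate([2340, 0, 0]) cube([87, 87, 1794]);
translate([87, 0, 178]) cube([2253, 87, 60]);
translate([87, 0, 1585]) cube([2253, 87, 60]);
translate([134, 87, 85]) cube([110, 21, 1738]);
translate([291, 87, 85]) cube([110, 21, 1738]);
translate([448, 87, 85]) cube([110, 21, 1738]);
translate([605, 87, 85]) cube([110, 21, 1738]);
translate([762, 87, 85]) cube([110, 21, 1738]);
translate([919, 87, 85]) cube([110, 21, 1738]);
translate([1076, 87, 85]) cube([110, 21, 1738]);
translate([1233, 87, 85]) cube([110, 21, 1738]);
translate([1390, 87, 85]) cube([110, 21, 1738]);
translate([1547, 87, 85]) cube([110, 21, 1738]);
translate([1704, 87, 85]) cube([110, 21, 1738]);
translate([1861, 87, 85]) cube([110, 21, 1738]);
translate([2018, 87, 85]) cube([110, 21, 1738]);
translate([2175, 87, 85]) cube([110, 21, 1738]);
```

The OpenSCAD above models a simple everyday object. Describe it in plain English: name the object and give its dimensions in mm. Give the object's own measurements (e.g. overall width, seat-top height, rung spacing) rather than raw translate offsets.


A fence section. Two 87×87 mm posts, 1794 mm tall, stand on the floor with a clear span of 2253 mm between their inner faces. Two horizontal rails of 87×60 mm section span the gap between the posts with their undersides at z = 178 mm and z = 1585 mm, flush with the posts' −y face. 14 pickets, each 110 mm wide, 21 mm thick and 1738 mm tall, are fixed to the +y face of the rails with their bottoms at z = 85 mm, spaced across the span with a 47 mm gap after the −x post and between neighbouring pickets, with 55 mm left before the +x post.


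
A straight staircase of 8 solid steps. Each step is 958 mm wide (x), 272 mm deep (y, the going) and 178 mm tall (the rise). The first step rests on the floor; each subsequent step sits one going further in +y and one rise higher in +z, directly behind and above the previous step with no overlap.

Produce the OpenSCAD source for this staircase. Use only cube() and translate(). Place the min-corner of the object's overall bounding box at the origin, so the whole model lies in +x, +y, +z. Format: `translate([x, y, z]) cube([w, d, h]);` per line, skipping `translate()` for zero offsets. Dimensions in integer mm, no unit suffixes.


cube([958, 272, 178]);
translate([0, 272, 178]) cube([958, 272, 178]);
translate([0, 544, 356]) cube([958, 272, 178]);
translate([0, 816, 534]) cube([958, 272, 178]);
translate([0, 1088, 712]) cube([958, 272, 178]);
translate([0, 1360, 890]) cube([958, 272, 178]);
translate([0, 1632, 1068]) cube([958, 272, 178]);
translate([0, 1904, 1246]) cube([958, 272, 178]);


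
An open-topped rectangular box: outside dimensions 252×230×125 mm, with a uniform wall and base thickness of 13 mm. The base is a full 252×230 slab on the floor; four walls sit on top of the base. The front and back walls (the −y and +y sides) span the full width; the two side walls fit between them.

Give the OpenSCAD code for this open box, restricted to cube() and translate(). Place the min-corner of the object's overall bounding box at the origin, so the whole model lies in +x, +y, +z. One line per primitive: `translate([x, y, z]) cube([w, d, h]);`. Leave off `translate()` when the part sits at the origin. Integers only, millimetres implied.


cube([252, 230, 13]);
translate([0, 0, 13]) cube([252, 13, 112]);
translate([0, 217, 13]) cube([252, 13, 112]);
translate([0, 13, 13]) cube([13, 204, 112]);
translate([239, 13, 13]) cube([13, 204, 112]);


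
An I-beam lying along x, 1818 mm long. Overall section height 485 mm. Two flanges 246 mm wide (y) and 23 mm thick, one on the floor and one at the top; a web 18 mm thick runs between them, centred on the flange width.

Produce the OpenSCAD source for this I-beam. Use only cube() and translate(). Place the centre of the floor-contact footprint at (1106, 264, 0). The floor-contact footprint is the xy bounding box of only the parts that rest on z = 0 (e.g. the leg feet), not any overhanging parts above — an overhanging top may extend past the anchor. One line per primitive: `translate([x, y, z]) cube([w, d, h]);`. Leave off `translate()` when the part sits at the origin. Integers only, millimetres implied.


translate([197, 141, 0]) cube([1818, 246, 23]);
translate([197, 255, 23]) cube([1818, 18, 439]);
translate([197, 141, 462]) cube([1818, 246, 23]);


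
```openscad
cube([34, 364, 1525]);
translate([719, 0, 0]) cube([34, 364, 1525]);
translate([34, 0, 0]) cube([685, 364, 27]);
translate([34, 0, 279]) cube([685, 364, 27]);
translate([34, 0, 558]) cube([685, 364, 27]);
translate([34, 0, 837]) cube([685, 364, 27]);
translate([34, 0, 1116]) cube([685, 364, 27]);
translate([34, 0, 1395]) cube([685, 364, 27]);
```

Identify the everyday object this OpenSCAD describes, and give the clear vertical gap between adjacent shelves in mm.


A bookshelf. The clear shelf gap is 252 mm.

Two tall side panels with 6 horizontal boards between them — a bookshelf. The first two shelf undersides are at z = 0 and z = 279; with shelf thickness 27, the clear gap is 279 − 0 − 27 = 252 mm.


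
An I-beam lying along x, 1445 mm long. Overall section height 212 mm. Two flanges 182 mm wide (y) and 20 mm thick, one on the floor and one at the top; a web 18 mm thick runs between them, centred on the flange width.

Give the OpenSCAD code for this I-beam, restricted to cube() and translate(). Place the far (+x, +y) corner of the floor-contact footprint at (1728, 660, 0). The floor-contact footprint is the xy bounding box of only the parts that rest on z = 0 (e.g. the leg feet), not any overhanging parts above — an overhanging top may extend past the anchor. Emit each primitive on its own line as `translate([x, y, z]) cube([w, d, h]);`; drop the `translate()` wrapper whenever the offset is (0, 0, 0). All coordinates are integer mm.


translate([283, 478, 0]) cube([1445, 182, 20]);
translate([283, 560, 20]) cube([1445, 18, 172]);
translate([283, 478, 192]) cube([1445, 182, 20]);


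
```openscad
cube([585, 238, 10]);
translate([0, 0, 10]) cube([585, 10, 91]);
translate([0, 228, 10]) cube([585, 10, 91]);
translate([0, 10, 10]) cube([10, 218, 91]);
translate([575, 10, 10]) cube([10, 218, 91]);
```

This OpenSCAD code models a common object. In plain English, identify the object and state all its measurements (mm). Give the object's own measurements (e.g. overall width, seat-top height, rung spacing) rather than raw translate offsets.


An open-topped rectangular box: outside dimensions 585×238×101 mm, with a uniform wall and base thickness of 10 mm. The base is a full 585×238 slab on the floor; four walls sit on top of the base. The front and back walls (the −y and +y sides) span the full width; the two side walls fit between them.


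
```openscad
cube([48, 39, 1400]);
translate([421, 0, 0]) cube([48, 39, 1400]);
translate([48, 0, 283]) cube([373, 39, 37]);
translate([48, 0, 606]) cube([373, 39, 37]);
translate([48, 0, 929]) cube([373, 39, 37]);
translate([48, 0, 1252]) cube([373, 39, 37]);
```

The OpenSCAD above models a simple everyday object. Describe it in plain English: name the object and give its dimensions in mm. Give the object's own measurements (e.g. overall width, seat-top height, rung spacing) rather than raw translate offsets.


A straight ladder. Two 48×39 mm vertical rails, 1400 mm tall, stand 469 mm apart (outside-to-outside) with their front faces coplanar on the −y side. 4 rungs, each 39 mm deep and 37 mm tall, span between the inner faces of the rails, front faces flush with the rails. The lowest rung's underside is at z = 283 mm and rungs are spaced 323 mm apart (underside to underside).


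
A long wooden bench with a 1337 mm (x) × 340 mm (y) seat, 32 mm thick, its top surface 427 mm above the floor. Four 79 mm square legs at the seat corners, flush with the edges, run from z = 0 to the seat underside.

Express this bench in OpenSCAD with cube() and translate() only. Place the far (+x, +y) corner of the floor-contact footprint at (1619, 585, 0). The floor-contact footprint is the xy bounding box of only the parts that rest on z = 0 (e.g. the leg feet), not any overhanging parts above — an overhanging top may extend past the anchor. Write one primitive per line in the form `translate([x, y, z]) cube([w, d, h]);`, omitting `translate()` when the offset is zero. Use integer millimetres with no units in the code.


translate([282, 245, 395]) cube([1337, 340, 32]);
translate([282, 245, 0]) cube([79, 79, 395]);
translate([282, 506, 0]) cube([79, 79, 395]);
translate([1540, 245, 0]) cube([79, 79, 395]);
translate([1540, 506, 0]) cube([79, 79, 395]);


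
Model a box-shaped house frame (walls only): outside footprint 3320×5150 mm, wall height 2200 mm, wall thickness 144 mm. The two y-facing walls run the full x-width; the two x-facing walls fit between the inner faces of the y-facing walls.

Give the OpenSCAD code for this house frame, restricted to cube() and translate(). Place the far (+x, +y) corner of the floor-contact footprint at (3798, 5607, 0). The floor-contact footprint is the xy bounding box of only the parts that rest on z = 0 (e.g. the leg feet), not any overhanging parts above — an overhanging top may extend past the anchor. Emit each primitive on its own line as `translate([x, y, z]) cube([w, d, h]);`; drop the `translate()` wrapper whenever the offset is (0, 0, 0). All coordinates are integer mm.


translate([478, 457, 0]) cube([3320, 144, 2200]);
translate([478, 5463, 0]) cube([3320, 144, 2200]);
translate([478, 601, 0]) cube([144, 4862, 2200]);
translate([3654, 601, 0]) cube([144, 4862, 2200]);


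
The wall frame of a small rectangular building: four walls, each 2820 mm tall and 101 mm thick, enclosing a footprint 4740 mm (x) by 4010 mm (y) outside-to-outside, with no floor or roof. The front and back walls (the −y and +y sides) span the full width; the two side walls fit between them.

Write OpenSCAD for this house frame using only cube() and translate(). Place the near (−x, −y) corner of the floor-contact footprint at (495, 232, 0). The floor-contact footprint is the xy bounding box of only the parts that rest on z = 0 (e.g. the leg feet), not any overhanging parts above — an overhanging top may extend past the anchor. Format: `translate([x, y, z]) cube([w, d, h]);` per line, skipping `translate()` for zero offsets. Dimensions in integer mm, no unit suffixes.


translate([495, 232, 0]) cube([4740, 101, 2820]);
translate([495, 4141, 0]) cube([4740, 101, 2820]);
translate([495, 333, 0]) cube([101, 3808, 2820]);
translate([5134, 333, 0]) cube([101, 3808, 2820]);


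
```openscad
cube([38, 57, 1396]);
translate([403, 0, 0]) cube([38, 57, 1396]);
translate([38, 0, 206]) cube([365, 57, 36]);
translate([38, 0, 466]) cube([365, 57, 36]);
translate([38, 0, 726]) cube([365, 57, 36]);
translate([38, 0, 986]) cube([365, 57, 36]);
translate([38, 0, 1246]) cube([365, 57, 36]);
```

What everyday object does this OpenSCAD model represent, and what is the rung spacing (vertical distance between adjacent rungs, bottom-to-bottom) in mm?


A ladder. The rung spacing is 260 mm.

Two tall 38×57 posts with 5 short bars between them — a ladder. Adjacent rungs sit at z = 206 and z = 466, so the spacing is 466 − 206 = 260 mm.


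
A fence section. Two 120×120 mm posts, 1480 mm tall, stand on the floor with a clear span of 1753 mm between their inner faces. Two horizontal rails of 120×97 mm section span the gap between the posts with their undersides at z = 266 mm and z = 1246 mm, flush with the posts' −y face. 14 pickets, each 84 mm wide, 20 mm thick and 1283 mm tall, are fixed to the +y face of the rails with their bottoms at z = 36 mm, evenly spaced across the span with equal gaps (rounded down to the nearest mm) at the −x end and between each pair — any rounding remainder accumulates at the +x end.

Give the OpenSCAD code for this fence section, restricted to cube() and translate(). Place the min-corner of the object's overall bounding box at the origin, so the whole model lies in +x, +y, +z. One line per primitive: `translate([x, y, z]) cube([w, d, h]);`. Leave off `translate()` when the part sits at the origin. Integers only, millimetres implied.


cube([120, 120, 1480]);
translate([1873, 0, 0]) cube([120, 120, 1480]);
translate([120, 0, 266]) cube([1753, 120, 97]);
translate([120, 0, 1246]) cube([1753, 120, 97]);
translate([158, 120, 36]) cube([84, 20, 1283]);
translate([280, 120, 36]) cube([84, 20, 1283]);
translate([402, 120, 36]) cube([84, 20, 1283]);
translate([524, 120, 36]) cube([84, 20, 1283]);
translate([646, 120, 36]) cube([84, 20, 1283]);
translate([768, 120, 36]) cube([84, 20, 1283]);
translate([890, 120, 36]) cube([84, 20, 1283]);
translate([1012, 120, 36]) cube([84, 20, 1283]);
translate([1134, 120, 36]) cube([84, 20, 1283]);
translate([1256, 120, 36]) cube([84, 20, 1283]);
translate([1378, 120, 36]) cube([84, 20, 1283]);
translate([1500, 120, 36]) cube([84, 20, 1283]);
translate([1622, 120, 36]) cube([84, 20, 1283]);
translate([1744, 120, 36]) cube([84, 20, 1283]);


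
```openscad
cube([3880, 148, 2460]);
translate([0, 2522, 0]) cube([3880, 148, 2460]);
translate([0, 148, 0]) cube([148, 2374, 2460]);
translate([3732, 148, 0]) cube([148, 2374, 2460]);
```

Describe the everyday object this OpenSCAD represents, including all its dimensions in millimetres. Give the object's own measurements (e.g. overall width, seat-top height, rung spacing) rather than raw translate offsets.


The wall frame of a small rectangular building: four walls, each 2460 mm tall and 148 mm thick, enclosing a footprint 3880 mm (x) by 2670 mm (y) outside-to-outside, with no floor or roof. The front and back walls (the −y and +y sides) span the full width; the two side walls fit between them.


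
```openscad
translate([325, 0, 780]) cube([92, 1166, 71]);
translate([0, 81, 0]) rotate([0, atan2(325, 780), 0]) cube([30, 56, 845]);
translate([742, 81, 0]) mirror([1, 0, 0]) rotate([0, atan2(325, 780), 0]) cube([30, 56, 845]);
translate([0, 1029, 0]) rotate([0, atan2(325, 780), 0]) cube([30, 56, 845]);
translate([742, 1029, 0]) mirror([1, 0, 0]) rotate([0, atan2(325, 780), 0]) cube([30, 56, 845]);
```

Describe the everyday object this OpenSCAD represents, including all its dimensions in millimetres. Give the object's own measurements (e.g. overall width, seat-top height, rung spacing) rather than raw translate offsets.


A sawhorse. A 92×1166×71 mm beam (x, y, z) sits on two A-frame leg pairs. Each pair is two raked legs of 30×56 mm section (56 mm along y) splaying symmetrically in x. Each leg rises 780 mm vertically over 325 mm of horizontal reach and is 845 mm long along its own axis. Every leg's outer bottom edge rests on the floor and its outer top edge meets a bottom edge of the beam — the left legs (tilting toward +x) meet the beam's −x bottom edge, the right legs (their mirror images, tilting toward −x) meet its +x bottom edge — so the leg tops tuck under the beam, the beam's underside is 780 mm above the floor, and the feet are 742 mm apart outside-to-outside with the beam centred between them. The two leg pairs are set in 81 mm from either end of the beam.


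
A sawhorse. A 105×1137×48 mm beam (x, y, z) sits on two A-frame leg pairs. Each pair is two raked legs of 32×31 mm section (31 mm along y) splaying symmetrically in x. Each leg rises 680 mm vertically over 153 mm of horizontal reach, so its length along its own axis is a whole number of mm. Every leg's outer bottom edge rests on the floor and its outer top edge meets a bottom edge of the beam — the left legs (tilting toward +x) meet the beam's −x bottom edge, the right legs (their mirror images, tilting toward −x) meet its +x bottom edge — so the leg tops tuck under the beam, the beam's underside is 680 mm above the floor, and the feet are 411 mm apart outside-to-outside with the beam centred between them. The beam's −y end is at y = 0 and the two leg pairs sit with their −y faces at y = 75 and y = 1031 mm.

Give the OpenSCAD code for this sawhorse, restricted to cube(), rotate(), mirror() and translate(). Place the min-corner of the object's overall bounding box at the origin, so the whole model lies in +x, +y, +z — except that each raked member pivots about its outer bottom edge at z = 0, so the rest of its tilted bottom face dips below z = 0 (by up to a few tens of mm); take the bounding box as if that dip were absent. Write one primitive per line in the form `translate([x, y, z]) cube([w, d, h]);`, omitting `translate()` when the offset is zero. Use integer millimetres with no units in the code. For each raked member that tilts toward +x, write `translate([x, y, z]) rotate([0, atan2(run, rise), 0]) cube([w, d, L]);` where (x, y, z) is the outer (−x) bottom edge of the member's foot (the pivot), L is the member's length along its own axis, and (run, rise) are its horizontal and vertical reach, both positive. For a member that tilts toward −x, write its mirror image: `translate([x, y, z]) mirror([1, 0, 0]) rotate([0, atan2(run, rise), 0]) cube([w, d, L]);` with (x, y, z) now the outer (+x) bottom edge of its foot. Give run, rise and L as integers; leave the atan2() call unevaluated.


// leg length = √(153² + 680²) = 697
// right-leg outer foot x = 2·153 + 105 = 411
// beam min-corner = (153, 0, 680)
translate([153, 0, 680]) cube([105, 1137, 48]);
translate([0, 75, 0]) rotate([0, atan2(153, 680), 0]) cube([32, 31, 697]);
translate([411, 75, 0]) mirror([1, 0, 0]) rotate([0, atan2(153, 680), 0]) cube([32, 31, 697]);
translate([0, 1031, 0]) rotate([0, atan2(153, 680), 0]) cube([32, 31, 697]);
translate([411, 1031, 0]) mirror([1, 0, 0]) rotate([0, atan2(153, 680), 0]) cube([32, 31, 697]);


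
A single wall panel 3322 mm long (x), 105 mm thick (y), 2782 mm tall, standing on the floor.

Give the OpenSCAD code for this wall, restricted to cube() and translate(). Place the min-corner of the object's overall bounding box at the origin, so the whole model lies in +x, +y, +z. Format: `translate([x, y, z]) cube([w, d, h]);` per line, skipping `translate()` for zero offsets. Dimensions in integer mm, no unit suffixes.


cube([3322, 105, 2782]);


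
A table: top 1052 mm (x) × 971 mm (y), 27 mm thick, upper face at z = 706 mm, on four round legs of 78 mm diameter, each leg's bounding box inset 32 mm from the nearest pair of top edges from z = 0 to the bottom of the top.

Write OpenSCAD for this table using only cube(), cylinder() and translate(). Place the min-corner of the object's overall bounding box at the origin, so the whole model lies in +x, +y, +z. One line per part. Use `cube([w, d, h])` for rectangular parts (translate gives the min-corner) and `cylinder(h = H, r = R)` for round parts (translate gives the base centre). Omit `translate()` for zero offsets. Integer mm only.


// leg_h = 706 - 27 = 679
translate([0, 0, 679]) cube([1052, 971, 27]);
translate([71, 71, 0]) cylinder(h = 679, r = 39);
translate([981, 71, 0]) cylinder(h = 679, r = 39);
translate([71, 900, 0]) cylinder(h = 679, r = 39);
translate([981, 900, 0]) cylinder(h = 679, r = 39);


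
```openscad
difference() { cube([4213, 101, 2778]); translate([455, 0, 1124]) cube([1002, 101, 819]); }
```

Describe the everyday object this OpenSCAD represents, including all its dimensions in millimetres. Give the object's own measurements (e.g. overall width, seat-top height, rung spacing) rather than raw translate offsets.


A wall 4213 mm long (x), 101 mm thick (y), 2778 mm tall, with a rectangular window opening cut through it. The opening is 1002 mm wide and 819 mm tall; its sill is at z = 1124 mm and its near (−x) edge is 455 mm from the wall's −x end. The opening passes through the full wall thickness.


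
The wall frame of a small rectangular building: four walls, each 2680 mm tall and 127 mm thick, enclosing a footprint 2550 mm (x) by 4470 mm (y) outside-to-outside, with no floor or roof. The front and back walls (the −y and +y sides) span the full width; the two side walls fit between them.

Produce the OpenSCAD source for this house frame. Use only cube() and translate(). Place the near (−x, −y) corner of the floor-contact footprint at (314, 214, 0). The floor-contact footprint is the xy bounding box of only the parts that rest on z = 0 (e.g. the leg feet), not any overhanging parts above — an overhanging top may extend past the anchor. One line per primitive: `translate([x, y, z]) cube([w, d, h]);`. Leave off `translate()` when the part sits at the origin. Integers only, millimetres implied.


translate([314, 214, 0]) cube([2550, 127, 2680]);
translate([314, 4557, 0]) cube([2550, 127, 2680]);
translate([314, 341, 0]) cube([127, 4216, 2680]);
translate([2737, 341, 0]) cube([127, 4216, 2680]);


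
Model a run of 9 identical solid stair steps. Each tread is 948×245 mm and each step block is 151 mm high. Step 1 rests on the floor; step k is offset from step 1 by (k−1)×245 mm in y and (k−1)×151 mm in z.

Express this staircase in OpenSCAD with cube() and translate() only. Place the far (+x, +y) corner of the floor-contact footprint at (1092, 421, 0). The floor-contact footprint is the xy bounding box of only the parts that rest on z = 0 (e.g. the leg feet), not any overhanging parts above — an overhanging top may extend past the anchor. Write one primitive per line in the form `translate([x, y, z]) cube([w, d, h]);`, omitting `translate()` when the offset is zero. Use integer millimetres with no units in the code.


translate([144, 176, 0]) cube([948, 245, 151]);
translate([144, 421, 151]) cube([948, 245, 151]);
translate([144, 666, 302]) cube([948, 245, 151]);
translate([144, 911, 453]) cube([948, 245, 151]);
translate([144, 1156, 604]) cube([948, 245, 151]);
translate([144, 1401, 755]) cube([948, 245, 151]);
translate([144, 1646, 906]) cube([948, 245, 151]);
translate([144, 1891, 1057]) cube([948, 245, 151]);
translate([144, 2136, 1208]) cube([948, 245, 151]);


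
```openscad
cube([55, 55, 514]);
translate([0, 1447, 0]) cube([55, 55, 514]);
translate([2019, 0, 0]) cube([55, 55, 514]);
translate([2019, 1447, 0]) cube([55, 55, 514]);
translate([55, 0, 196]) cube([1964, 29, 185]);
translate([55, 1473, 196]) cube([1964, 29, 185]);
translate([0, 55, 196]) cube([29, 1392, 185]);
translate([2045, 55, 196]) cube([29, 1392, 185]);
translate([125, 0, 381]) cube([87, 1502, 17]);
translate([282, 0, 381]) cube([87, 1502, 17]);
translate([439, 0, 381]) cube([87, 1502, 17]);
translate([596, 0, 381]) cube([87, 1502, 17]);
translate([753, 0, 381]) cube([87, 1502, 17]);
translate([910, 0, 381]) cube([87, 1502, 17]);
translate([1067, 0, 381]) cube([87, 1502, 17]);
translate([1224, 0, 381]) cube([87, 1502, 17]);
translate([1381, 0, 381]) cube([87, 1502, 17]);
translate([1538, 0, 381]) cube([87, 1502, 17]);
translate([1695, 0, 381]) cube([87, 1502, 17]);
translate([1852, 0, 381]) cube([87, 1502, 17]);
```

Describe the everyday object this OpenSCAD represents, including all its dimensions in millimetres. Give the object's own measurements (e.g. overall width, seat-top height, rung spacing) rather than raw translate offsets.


A bed frame 2074 mm long (x) by 1502 mm wide (y). Four 55×55 mm corner posts, 514 mm tall, at the corners of the footprint. Four rails of 29 mm thickness and 185 mm height run between adjacent posts with their undersides at z = 196 mm, their outer faces flush with the outside of the frame (the two x-running rails run between the posts' inner faces; the two y-running rails run between the posts' inner faces). 12 slats, each 87 mm wide (x) and 17 mm thick, lie across the top of the two x-running rails, running the full 1502 mm width of the frame in y; along x they sit between the end posts with a 70 mm gap after the −x posts and between neighbouring slats, leaving 80 mm before the +x posts.


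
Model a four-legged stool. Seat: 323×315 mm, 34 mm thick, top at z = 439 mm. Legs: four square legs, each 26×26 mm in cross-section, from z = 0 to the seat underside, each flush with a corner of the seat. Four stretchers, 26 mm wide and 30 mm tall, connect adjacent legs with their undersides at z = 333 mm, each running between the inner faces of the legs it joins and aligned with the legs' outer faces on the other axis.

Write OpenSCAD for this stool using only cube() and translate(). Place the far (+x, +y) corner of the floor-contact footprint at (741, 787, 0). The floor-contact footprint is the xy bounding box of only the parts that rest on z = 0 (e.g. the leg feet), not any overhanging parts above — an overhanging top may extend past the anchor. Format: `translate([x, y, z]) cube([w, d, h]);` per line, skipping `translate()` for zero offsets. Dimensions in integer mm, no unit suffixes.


translate([418, 472, 405]) cube([323, 315, 34]);
translate([418, 472, 0]) cube([26, 26, 405]);
translate([715, 472, 0]) cube([26, 26, 405]);
translate([418, 761, 0]) cube([26, 26, 405]);
translate([715, 761, 0]) cube([26, 26, 405]);
translate([444, 472, 333]) cube([271, 26, 30]);
translate([444, 761, 333]) cube([271, 26, 30]);
translate([418, 498, 333]) cube([26, 263, 30]);
translate([715, 498, 333]) cube([26, 263, 30]);


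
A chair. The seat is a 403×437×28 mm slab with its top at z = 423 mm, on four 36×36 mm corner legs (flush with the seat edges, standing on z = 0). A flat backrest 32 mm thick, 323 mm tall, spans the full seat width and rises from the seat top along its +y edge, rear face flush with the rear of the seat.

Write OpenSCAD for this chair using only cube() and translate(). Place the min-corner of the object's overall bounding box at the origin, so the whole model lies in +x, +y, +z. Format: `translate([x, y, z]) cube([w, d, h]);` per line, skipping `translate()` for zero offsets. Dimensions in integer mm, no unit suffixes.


translate([0, 0, 395]) cube([403, 437, 28]);
cube([36, 36, 395]);
translate([367, 0, 0]) cube([36, 36, 395]);
translate([0, 401, 0]) cube([36, 36, 395]);
translate([367, 401, 0]) cube([36, 36, 395]);
translate([0, 405, 423]) cube([403, 32, 323]);


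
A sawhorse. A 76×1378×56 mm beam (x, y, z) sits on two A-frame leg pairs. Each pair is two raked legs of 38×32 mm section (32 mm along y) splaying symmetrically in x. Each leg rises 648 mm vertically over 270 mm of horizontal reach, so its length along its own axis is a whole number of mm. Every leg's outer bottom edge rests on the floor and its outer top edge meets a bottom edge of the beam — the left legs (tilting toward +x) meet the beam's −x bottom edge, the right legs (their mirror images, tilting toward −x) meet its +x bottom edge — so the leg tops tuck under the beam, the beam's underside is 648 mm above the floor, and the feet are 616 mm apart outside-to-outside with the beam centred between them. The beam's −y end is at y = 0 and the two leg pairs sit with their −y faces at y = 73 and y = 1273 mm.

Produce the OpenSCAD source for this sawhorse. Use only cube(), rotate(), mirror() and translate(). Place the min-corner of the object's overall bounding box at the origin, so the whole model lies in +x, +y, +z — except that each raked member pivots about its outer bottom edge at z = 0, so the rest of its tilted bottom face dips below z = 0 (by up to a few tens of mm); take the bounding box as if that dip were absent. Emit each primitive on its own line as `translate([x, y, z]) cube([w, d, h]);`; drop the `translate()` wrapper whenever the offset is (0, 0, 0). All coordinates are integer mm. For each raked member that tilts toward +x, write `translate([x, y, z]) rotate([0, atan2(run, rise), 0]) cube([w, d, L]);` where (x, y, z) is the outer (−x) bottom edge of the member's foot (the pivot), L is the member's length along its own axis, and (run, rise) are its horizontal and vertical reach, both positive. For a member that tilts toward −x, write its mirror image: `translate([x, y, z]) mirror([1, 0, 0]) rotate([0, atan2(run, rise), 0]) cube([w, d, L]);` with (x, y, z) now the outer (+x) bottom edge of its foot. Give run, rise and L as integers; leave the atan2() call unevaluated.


translate([270, 0, 648]) cube([76, 1378, 56]);
translate([0, 73, 0]) rotate([0, atan2(270, 648), 0]) cube([38, 32, 702]);
translate([616, 73, 0]) mirror([1, 0, 0]) rotate([0, atan2(270, 648), 0]) cube([38, 32, 702]);
translate([0, 1273, 0]) rotate([0, atan2(270, 648), 0]) cube([38, 32, 702]);
translate([616, 1273, 0]) mirror([1, 0, 0]) rotate([0, atan2(270, 648), 0]) cube([38, 32, 702]);


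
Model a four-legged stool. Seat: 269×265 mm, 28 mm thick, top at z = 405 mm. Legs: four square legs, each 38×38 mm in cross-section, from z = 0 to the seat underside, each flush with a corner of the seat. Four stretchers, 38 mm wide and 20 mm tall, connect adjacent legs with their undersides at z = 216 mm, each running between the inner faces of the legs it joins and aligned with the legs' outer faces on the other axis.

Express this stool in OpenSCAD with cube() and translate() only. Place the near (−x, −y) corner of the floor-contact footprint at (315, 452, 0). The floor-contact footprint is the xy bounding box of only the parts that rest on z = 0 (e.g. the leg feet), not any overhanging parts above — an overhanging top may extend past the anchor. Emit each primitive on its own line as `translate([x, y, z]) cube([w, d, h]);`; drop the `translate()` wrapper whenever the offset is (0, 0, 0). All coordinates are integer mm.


translate([315, 452, 377]) cube([269, 265, 28]);
translate([315, 452, 0]) cube([38, 38, 377]);
translate([546, 452, 0]) cube([38, 38, 377]);
translate([315, 679, 0]) cube([38, 38, 377]);
translate([546, 679, 0]) cube([38, 38, 377]);
translate([353, 452, 216]) cube([193, 38, 20]);
translate([353, 679, 216]) cube([193, 38, 20]);
translate([315, 490, 216]) cube([38, 189, 20]);
translate([546, 490, 216]) cube([38, 189, 20]);


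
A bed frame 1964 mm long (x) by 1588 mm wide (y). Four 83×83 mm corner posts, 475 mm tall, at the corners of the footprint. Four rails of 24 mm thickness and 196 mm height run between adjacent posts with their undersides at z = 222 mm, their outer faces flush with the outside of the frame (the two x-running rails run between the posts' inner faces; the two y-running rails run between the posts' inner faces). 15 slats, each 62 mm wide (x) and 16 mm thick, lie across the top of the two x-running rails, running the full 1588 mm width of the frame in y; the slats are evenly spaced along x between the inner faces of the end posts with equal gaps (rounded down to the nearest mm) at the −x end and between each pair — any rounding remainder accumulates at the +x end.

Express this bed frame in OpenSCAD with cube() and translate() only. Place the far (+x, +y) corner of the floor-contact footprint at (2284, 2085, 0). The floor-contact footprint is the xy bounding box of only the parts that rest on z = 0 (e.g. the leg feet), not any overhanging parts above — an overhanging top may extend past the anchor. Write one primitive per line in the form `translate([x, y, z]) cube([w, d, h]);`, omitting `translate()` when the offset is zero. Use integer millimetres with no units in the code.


// slat z = rail_z + rail_h = 222 + 196 = 418
// slat gap = ⌊(1798 − 15·62) / 16⌋ = 54
translate([320, 497, 0]) cube([83, 83, 475]);
translate([320, 2002, 0]) cube([83, 83, 475]);
translate([2201, 497, 0]) cube([83, 83, 475]);
translate([2201, 2002, 0]) cube([83, 83, 475]);
translate([403, 497, 222]) cube([1798, 24, 196]);
translate([403, 2061, 222]) cube([1798, 24, 196]);
translate([320, 580, 222]) cube([24, 1422, 196]);
translate([2260, 580, 222]) cube([24, 1422, 196]);
translate([457, 497, 418]) cube([62, 1588, 16]);
translate([573, 497, 418]) cube([62, 1588, 16]);
translate([689, 497, 418]) cube([62, 1588, 16]);
translate([805, 497, 418]) cube([62, 1588, 16]);
translate([921, 497, 418]) cube([62, 1588, 16]);
translate([1037, 497, 418]) cube([62, 1588, 16]);
translate([1153, 497, 418]) cube([62, 1588, 16]);
translate([1269, 497, 418]) cube([62, 1588, 16]);
translate([1385, 497, 418]) cube([62, 1588, 16]);
translate([1501, 497, 418]) cube([62, 1588, 16]);
translate([1617, 497, 418]) cube([62, 1588, 16]);
translate([1733, 497, 418]) cube([62, 1588, 16]);
translate([1849, 497, 418]) cube([62, 1588, 16]);
translate([1965, 497, 418]) cube([62, 1588, 16]);
translate([2081, 497, 418]) cube([62, 1588, 16]);


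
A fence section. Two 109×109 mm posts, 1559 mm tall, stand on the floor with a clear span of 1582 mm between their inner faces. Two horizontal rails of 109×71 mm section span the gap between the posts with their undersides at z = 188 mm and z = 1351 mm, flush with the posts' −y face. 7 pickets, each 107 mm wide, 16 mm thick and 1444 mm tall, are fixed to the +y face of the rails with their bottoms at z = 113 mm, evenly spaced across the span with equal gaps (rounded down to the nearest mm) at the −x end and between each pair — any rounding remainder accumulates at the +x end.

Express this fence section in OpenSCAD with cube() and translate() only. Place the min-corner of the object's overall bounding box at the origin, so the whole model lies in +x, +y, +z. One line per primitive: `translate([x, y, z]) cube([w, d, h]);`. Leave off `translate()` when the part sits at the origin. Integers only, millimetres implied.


cube([109, 109, 1559]);
translate([1691, 0, 0]) cube([109, 109, 1559]);
translate([109, 0, 188]) cube([1582, 109, 71]);
translate([109, 0, 1351]) cube([1582, 109, 71]);
translate([213, 109, 113]) cube([107, 16, 1444]);
translate([424, 109, 113]) cube([107, 16, 1444]);
translate([635, 109, 113]) cube([107, 16, 1444]);
translate([846, 109, 113]) cube([107, 16, 1444]);
translate([1057, 109, 113]) cube([107, 16, 1444]);
translate([1268, 109, 113]) cube([107, 16, 1444]);
translate([1479, 109, 113]) cube([107, 16, 1444]);


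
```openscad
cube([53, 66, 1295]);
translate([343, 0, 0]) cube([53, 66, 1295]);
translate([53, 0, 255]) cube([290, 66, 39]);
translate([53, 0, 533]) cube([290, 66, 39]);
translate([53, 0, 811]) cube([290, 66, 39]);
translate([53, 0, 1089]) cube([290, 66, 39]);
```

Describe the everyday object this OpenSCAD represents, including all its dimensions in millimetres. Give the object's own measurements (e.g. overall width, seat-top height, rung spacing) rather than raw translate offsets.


A straight ladder. Two 53×66 mm vertical rails, 1295 mm tall, stand 396 mm apart (outside-to-outside) with their front faces coplanar on the −y side. 4 rungs, each 66 mm deep and 39 mm tall, span between the inner faces of the rails, front faces flush with the rails. The lowest rung's underside is at z = 255 mm and rungs are spaced 278 mm apart (underside to underside).


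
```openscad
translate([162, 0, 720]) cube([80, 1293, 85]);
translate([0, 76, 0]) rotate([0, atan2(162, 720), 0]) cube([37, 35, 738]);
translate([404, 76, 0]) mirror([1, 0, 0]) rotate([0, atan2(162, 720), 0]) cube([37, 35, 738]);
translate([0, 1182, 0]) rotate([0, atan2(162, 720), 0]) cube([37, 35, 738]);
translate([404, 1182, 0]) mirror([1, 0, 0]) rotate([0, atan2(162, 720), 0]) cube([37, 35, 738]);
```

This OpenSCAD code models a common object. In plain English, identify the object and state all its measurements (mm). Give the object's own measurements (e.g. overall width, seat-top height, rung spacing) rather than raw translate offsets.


A sawhorse. A 80×1293×85 mm beam (x, y, z) sits on two A-frame leg pairs. Each pair is two raked legs of 37×35 mm section (35 mm along y) splaying symmetrically in x. Each leg rises 720 mm vertically over 162 mm of horizontal reach and is 738 mm long along its own axis. Every leg's outer bottom edge rests on the floor and its outer top edge meets a bottom edge of the beam — the left legs (tilting toward +x) meet the beam's −x bottom edge, the right legs (their mirror images, tilting toward −x) meet its +x bottom edge — so the leg tops tuck under the beam, the beam's underside is 720 mm above the floor, and the feet are 404 mm apart outside-to-outside with the beam centred between them. The two leg pairs are set in 76 mm from either end of the beam.


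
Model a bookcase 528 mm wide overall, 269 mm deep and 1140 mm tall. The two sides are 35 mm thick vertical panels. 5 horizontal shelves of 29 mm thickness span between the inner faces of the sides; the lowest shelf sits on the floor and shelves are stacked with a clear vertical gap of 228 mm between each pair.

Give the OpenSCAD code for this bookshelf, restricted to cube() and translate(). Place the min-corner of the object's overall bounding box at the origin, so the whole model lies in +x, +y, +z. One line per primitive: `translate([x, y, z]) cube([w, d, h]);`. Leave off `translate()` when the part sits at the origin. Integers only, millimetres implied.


cube([35, 269, 1140]);
translate([493, 0, 0]) cube([35, 269, 1140]);
translate([35, 0, 0]) cube([458, 269, 29]);
translate([35, 0, 257]) cube([458, 269, 29]);
translate([35, 0, 514]) cube([458, 269, 29]);
translate([35, 0, 771]) cube([458, 269, 29]);
translate([35, 0, 1028]) cube([458, 269, 29]);


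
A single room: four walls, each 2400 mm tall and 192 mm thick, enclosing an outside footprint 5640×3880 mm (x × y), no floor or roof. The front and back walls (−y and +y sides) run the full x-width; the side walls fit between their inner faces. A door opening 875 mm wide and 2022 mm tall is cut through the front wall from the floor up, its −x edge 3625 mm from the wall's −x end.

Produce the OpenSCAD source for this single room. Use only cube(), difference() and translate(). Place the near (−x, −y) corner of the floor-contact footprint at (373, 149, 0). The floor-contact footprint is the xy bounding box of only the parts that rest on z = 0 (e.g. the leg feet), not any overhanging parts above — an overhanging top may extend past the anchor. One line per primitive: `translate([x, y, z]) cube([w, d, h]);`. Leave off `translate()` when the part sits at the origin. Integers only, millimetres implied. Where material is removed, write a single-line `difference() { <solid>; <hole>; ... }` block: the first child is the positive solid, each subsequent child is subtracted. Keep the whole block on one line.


difference() { translate([373, 149, 0]) cube([5640, 192, 2400]); translate([3998, 149, 0]) cube([875, 192, 2022]); }
translate([373, 3837, 0]) cube([5640, 192, 2400]);
translate([373, 341, 0]) cube([192, 3496, 2400]);
translate([5821, 341, 0]) cube([192, 3496, 2400]);
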